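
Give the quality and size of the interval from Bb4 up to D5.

M3

B to D spans three letter names (B-C-D) — that makes it a third of some quality.
Counting semitones, Bb4→D5 is 4, which is the major third.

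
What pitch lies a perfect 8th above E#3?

E#4

An octave keeps the letter name E, an octave up from E.
A perfect octave is 12 semitones; 12 semitones up from E#3 gives E#4.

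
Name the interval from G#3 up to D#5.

G to D spans five letter names (G-A-B-C-D), plus an octave, so the interval is some kind of twelfth.
G#3 to D#5 is 19 semitones, matching the perfect twelfth exactly, so the quality is perfect.
(Equivalently, a compound perfect fifth: a perfect fifth plus an octave.)

perfect 12th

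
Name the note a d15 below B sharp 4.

The letter stays B (same as the start), shifted two octaves down.
A diminished fifteenth spans 23 semitones, so from B#4 the target pitch is B##2.

B double-sharp 2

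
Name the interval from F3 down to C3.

Descending from F3 to C3 is the same interval as ascending C3 to F3.
C to F spans four letter names (C-D-E-F), so the interval is some kind of fourth.
Counting semitones, C3→F3 is 5, which is the perfect fourth.

perfect 4th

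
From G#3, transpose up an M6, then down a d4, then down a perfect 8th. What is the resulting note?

Up a major sixth from G#3: E#4 (9 semitones up).
Down a diminished fourth from E#4: B##3 (4 semitones down).
B##3 down a perfect octave → B##2 (12 semitones).

B##2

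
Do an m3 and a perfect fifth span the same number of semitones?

3 semitones (minor third) vs 7 semitones (perfect fifth): not equal.

No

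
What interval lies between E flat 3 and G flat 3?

minor third

E to G spans three letter names (E-F-G): a third.
A major third would be 4 semitones, but Eb3 to Gb3 is 3 — one semitone narrower, making it a minor third.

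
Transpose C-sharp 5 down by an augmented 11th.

Counting four letter names plus an octave down from C lands on G.
An augmented eleventh spans 18 semitones, so from C#5 the target pitch is G3.

G 3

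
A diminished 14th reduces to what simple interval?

Take out an octave (7 from the number): 14 − 7 = 7.
So a diminished fourteenth is an octave plus a diminished seventh. The quality is unchanged.

diminished 7th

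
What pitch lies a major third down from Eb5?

The third takes the letter from E down to C.
Moving 4 semitones down from Eb5 (the size of a major third) reaches Cb5.

Cb5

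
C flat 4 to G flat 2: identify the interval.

Descending from Cb4 to Gb2 is the same interval as ascending Gb2 to Cb4.
G to C spans four letter names (G-A-B-C), plus an octave, so the interval is some kind of eleventh.
The perfect eleventh spans 17 semitones, and Gb2 to Cb4 is exactly 17 semitones — so this is a perfect eleventh.
(Equivalently, a compound perfect fourth: a perfect fourth plus an octave.)

perfect 11th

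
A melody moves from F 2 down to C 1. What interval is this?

Descending from F2 to C1 is the same interval as ascending C1 to F2.
C to F spans four letter names (C-D-E-F), plus an octave, so the interval is some kind of eleventh.
The perfect eleventh spans 17 semitones, and C1 to F2 is exactly 17 semitones — so this is a perfect eleventh.
(Equivalently, a compound perfect fourth: a perfect fourth plus an octave.)

perfect eleventh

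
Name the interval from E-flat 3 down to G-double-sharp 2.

dd6

Descending from Eb3 to G##2 is the same interval as ascending G##2 to Eb3.
G to E spans six letter names (G-A-B-C-D-E), so the interval is some kind of sixth.
G##2 to Eb3 spans 6 semitones — three semitones narrower than the major sixth (9) — giving a doubly diminished sixth.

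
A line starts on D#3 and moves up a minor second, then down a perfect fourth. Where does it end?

B2

A minor second up from D#3 is E3.
A perfect fourth down from E3 is B2.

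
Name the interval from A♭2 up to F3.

A to F spans six letter names (A-B-C-D-E-F): a sixth.
Counting semitones, Ab2→F3 is 9, which is the major sixth.

M6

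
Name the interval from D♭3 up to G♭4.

D to G spans four letter names (D-E-F-G), plus an octave, so the interval is some kind of eleventh.
Db3 to Gb4 is 17 semitones, matching the perfect eleventh exactly, so the quality is perfect.
(Equivalently, a compound perfect fourth: a perfect fourth plus an octave.)

P11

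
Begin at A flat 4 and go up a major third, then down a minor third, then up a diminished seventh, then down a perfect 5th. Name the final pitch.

Up a major third from Ab4: C5 (4 semitones up).
C5 down a minor third → A4 (3 semitones).
A4 up a diminished seventh → Gb5 (9 semitones).
Down a perfect fifth from Gb5: Cb5 (7 semitones down).

C flat 5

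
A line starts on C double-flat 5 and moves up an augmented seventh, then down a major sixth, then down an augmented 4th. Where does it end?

Up an augmented seventh from Cbb5: Bb5 (12 semitones up).
Down a major sixth from Bb5: Db5 (9 semitones down).
Db5 down an augmented fourth → Abb4 (6 semitones).

A double-flat 4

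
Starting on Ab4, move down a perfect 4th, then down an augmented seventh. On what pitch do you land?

Fbb3

Ab4 down a perfect fourth → Eb4 (5 semitones).
An augmented seventh down from Eb4 is Fbb3.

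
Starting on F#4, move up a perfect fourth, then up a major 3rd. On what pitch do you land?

A perfect fourth up from F#4 is B4.
Up a major third from B4: D#5 (4 semitones up).

D#5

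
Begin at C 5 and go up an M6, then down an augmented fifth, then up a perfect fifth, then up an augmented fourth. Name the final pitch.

C5 up a major sixth → A5 (9 semitones).
An augmented fifth down from A5 is Db5.
Db5 up a perfect fifth → Ab5 (7 semitones).
Ab5 up an augmented fourth → D6 (6 semitones).

D 6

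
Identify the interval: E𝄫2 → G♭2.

major 3rd

E to G spans three letter names (E-F-G), so the interval is some kind of third.
The major third spans 4 semitones, and Ebb2 to Gb2 is exactly 4 semitones — so this is a major third.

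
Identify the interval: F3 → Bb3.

F to B spans four letter names (F-G-A-B), so the interval is some kind of fourth.
Counting semitones, F3→Bb3 is 5, which is the perfect fourth.

perfect fourth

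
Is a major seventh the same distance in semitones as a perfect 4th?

A major seventh spans 11 semitones; a perfect fourth spans 5 semitones. They differ by 6.

No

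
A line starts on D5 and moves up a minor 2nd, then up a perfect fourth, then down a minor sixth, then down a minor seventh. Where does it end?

D4

Up a minor second from D5: Eb5 (1 semitone up).
Up a perfect fourth from Eb5: Ab5 (5 semitones up).
A minor sixth down from Ab5 is C5.
C5 down a minor seventh → D4 (10 semitones).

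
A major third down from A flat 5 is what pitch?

F flat 5

The third takes the letter from A down to F.
A major third is 4 semitones; 4 semitones down from Ab5 gives Fb5.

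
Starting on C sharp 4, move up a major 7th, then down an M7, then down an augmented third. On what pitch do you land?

A major seventh up from C#4 is B#4.
Down a major seventh from B#4: C#4 (11 semitones down).
Down an augmented third from C#4: Ab3 (5 semitones down).

A flat 3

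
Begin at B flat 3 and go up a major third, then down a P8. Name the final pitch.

D 3

Up a major third from Bb3: D4 (4 semitones up).
Down a perfect octave from D4: D3 (12 semitones down).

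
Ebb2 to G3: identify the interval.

E to G spans three letter names (E-F-G), plus an octave — that makes it a tenth of some quality.
A major tenth would be 16 semitones; Ebb2 to G3 is 17, one semitone wider, so the interval is augmented.
(Equivalently, a compound augmented third: an augmented third plus an octave.)

A10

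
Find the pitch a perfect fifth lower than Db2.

Gb1

Counting five letter names down from D lands on G.
A perfect fifth spans 7 semitones, so from Db2 the target pitch is Gb1.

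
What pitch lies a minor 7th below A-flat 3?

B-flat 2

Counting seven letter names down from A lands on B.
A minor seventh spans 10 semitones, so from Ab3 the target pitch is Bb2.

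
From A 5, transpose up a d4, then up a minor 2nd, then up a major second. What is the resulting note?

A5 up a diminished fourth → Db6 (4 semitones).
Up a minor second from Db6: Ebb6 (1 semitone up).
A major second up from Ebb6 is Fb6.

F flat 6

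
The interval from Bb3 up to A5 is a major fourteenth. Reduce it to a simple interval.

Subtracting seven from the interval number removes an octave: 14 − 7 = 7.
That makes a major fourteenth a compound major seventh — an octave plus a major seventh.

major 7th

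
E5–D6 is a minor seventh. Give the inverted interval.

major 2nd

The rule of nine gives the new number: 9 − 7 = 2, so a seventh becomes a second.
The quality also flips — minor becomes major — giving a major second.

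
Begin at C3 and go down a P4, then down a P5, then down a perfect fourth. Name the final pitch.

Down a perfect fourth from C3: G2 (5 semitones down).
G2 down a perfect fifth → C2 (7 semitones).
C2 down a perfect fourth → G1 (5 semitones).

G1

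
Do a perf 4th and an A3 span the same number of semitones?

Yes

A perfect fourth spans 5 semitones, and an augmented third also spans 5 semitones — they're enharmonic.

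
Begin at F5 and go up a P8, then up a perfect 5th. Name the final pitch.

C7

Up a perfect octave from F5: F6 (12 semitones up).
F6 up a perfect fifth → C7 (7 semitones).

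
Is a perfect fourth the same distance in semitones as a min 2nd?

A perfect fourth spans 5 semitones; a minor second spans 1 semitone. They differ by 4.

No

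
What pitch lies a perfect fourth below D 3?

A 2

Four letter names down from D: A.
A perfect fourth spans 5 semitones, so from D3 the target pitch is A2.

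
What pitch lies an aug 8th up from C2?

C#3

For an octave the letter name doesn't change: still C, an octave up.
An augmented octave is 13 semitones; 13 semitones up from C2 gives C#3.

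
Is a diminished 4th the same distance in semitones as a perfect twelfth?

4 semitones (diminished fourth) vs 19 semitones (perfect twelfth): not equal.

No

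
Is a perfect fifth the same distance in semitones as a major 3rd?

No

7 semitones (perfect fifth) vs 4 semitones (major third): not equal.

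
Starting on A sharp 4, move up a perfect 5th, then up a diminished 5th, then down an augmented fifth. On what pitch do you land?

E flat 5

A perfect fifth up from A#4 is E#5.
A diminished fifth up from E#5 is B5.
Down an augmented fifth from B5: Eb5 (8 semitones down).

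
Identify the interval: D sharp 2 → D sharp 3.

perfect octave

D to D is the same letter name, plus an octave — that makes it an octave of some quality.
The perfect octave spans 12 semitones, and D#2 to D#3 is exactly 12 semitones — so this is a perfect octave.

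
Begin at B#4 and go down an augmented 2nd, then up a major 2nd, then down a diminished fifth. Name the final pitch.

B#4 down an augmented second → A4 (3 semitones).
A4 up a major second → B4 (2 semitones).
A diminished fifth down from B4 is E#4.

E#4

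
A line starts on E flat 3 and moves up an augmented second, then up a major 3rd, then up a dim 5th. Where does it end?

Eb3 up an augmented second → F#3 (3 semitones).
A major third up from F#3 is A#3.
A diminished fifth up from A#3 is E4.

E 4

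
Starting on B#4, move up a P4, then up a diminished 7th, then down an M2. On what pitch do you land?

Up a perfect fourth from B#4: E#5 (5 semitones up).
E#5 up a diminished seventh → D6 (9 semitones).
Down a major second from D6: C6 (2 semitones down).

C6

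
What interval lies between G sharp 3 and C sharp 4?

perfect fourth

G to C spans four letter names (G-A-B-C) — that makes it a fourth of some quality.
Counting semitones, G#3→C#4 is 5, which is the perfect fourth.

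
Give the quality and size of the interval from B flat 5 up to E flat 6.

B to E spans four letter names (B-C-D-E): a fourth.
Counting semitones, Bb5→Eb6 is 5, which is the perfect fourth.

perfect fourth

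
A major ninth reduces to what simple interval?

M2

Subtracting seven from the interval number removes an octave: 9 − 7 = 2.
So a major ninth is an octave plus a major second. The quality is unchanged.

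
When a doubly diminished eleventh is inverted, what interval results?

AA5

First reduce the compound doubly diminished eleventh to its simple form, a doubly diminished fourth.
The rule of nine gives the new number: 9 − 4 = 5, so a fourth becomes a fifth.
The quality also flips — doubly diminished becomes doubly augmented — giving a doubly augmented fifth.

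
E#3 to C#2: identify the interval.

M10

Descending from E#3 to C#2 is the same interval as ascending C#2 to E#3.
C to E spans three letter names (C-D-E), plus an octave — that makes it a tenth of some quality.
C#2 to E#3 is 16 semitones, matching the major tenth exactly, so the quality is major.
(Equivalently, a compound major third: a major third plus an octave.)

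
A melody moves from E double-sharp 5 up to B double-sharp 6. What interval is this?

perfect 12th

E to B spans five letter names (E-F-G-A-B), plus an octave — that makes it a twelfth of some quality.
Counting semitones, E##5→B##6 is 19, which is the perfect twelfth.
(Equivalently, a compound perfect fifth: a perfect fifth plus an octave.)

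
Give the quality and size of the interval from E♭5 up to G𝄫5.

diminished third

E to G spans three letter names (E-F-G) — that makes it a third of some quality.
A major third would be 4 semitones; Eb5 to Gbb5 is 2, two semitones narrower, so the interval is diminished.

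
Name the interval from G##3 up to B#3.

minor 3rd

G to B spans three letter names (G-A-B), so the interval is some kind of third.
A major third would be 4 semitones, but G##3 to B#3 is 3 — one semitone narrower, making it a minor third.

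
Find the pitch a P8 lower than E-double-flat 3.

E-double-flat 2

An octave keeps the letter name E, an octave down from E.
Moving 12 semitones down from Ebb3 (the size of a perfect octave) reaches Ebb2.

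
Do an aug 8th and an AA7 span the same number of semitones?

Both span 13 semitones: an augmented octave and a doubly augmented seventh are the same chromatic distance.

Yes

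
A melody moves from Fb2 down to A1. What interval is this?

diminished sixth

Descending from Fb2 to A1 is the same interval as ascending A1 to Fb2.
A to F spans six letter names (A-B-C-D-E-F), so the interval is some kind of sixth.
The major sixth is 9 semitones; here we have 7, two semitones narrower: diminished.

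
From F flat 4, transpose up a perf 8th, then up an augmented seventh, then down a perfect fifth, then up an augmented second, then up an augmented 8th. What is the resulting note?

A perfect octave up from Fb4 is Fb5.
An augmented seventh up from Fb5 is E6.
A perfect fifth down from E6 is A5.
Up an augmented second from A5: B#5 (3 semitones up).
An augmented octave up from B#5 is B##6.

B double-sharp 6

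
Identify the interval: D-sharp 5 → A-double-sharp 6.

augmented 12th

D to A spans five letter names (D-E-F-G-A), plus an octave, so the interval is some kind of twelfth.
D#5 to A##6 spans 20 semitones — one semitone wider than the perfect twelfth (19) — giving an augmented twelfth.
(Equivalently, a compound augmented fifth: an augmented fifth plus an octave.)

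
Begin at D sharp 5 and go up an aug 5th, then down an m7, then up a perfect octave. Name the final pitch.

D#5 up an augmented fifth → A##5 (8 semitones).
A##5 down a minor seventh → B##4 (10 semitones).
Up a perfect octave from B##4: B##5 (12 semitones up).

B double-sharp 5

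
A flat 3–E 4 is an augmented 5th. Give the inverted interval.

Inverted interval numbers add to nine, so a fifth pairs with a fourth (5 + 4 = 9).
Quality inverts too: augmented becomes diminished. That makes the inversion a diminished fourth.

diminished fourth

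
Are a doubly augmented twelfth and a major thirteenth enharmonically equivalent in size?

Yes

A doubly augmented twelfth = 21 semitones = a major thirteenth; enharmonically equal.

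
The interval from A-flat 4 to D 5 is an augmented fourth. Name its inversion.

d5

Interval numbers invert to sum to nine: 4 + 5 = 9, so a fourth inverts to a fifth.
The quality also flips — augmented becomes diminished — giving a diminished fifth.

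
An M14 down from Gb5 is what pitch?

Abb3

Counting seven letter names plus an octave down from G lands on A.
A major fourteenth spans 23 semitones, so from Gb5 the target pitch is Abb3.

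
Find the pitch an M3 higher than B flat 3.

D 4

Counting three letter names up from B lands on D.
Moving 4 semitones up from Bb3 (the size of a major third) reaches D4.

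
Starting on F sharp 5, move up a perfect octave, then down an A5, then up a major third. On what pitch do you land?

D 6

F#5 up a perfect octave → F#6 (12 semitones).
F#6 down an augmented fifth → Bb5 (8 semitones).
Bb5 up a major third → D6 (4 semitones).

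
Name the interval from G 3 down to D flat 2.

A11

Descending from G3 to Db2 is the same interval as ascending Db2 to G3.
D to G spans four letter names (D-E-F-G), plus an octave — that makes it an eleventh of some quality.
The perfect eleventh is 17 semitones; here we have 18, one semitone wider: augmented.
(Equivalently, a compound augmented fourth: an augmented fourth plus an octave.)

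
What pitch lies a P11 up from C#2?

F#3

The eleventh's letter: C up four letter names plus an octave → F.
A perfect eleventh spans 17 semitones, so from C#2 the target pitch is F#3.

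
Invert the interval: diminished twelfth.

augmented 4th

First reduce the compound diminished twelfth to its simple form, a diminished fifth.
Inverted interval numbers add to nine, so a fifth pairs with a fourth (5 + 4 = 9).
The quality also flips — diminished becomes augmented — giving an augmented fourth.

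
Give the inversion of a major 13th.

m3

First reduce the compound major thirteenth to its simple form, a major sixth.
The rule of nine gives the new number: 9 − 6 = 3, so a sixth becomes a third.
Quality inverts too: major becomes minor. That makes the inversion a minor third.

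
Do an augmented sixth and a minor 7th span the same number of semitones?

Yes

Both span 10 semitones: an augmented sixth and a minor seventh are the same chromatic distance.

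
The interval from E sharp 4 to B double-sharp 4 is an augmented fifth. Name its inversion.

diminished 4th

Interval numbers invert to sum to nine: 5 + 4 = 9, so a fifth inverts to a fourth.
And augmented becomes diminished under inversion, so we get a diminished fourth.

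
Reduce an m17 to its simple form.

Subtracting seven from the interval number removes an octave: 17 − 14 = 3.
Quality carries through unchanged, so the simple form is a minor third.

minor third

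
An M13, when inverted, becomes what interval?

First reduce the compound major thirteenth to its simple form, a major sixth.
The rule of nine gives the new number: 9 − 6 = 3, so a sixth becomes a third.
And major becomes minor under inversion, so we get a minor third.

m3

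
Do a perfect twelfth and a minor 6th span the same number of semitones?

No

A perfect twelfth spans 19 semitones; a minor sixth spans 8 semitones. They differ by 11.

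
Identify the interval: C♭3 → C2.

Descending from Cb3 to C2 is the same interval as ascending C2 to Cb3.
C to C is the same letter name, plus an octave, so the interval is some kind of octave.
C2 to Cb3 spans 11 semitones — one semitone narrower than the perfect octave (12) — giving a diminished octave.

diminished octave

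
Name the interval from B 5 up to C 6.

minor 2nd

B to C spans two letter names (B-C): a second.
B5 to C6 is 1 semitone, a half step short of the major second (2), so this is minor.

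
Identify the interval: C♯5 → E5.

minor 3rd

C to E spans three letter names (C-D-E), so the interval is some kind of third.
A major third would be 4 semitones, but C#5 to E5 is 3 — one semitone narrower, making it a minor third.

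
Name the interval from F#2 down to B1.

perfect fifth

Descending from F#2 to B1 is the same interval as ascending B1 to F#2.
B to F spans five letter names (B-C-D-E-F): a fifth.
The perfect fifth spans 7 semitones, and B1 to F#2 is exactly 7 semitones — so this is a perfect fifth.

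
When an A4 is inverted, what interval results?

d5

Inverted interval numbers add to nine, so a fourth pairs with a fifth (4 + 5 = 9).
Quality inverts too: augmented becomes diminished. That makes the inversion a diminished fifth.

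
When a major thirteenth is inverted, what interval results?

minor third

First reduce the compound major thirteenth to its simple form, a major sixth.
Inverted interval numbers add to nine, so a sixth pairs with a third (6 + 3 = 9).
The quality also flips — major becomes minor — giving a minor third.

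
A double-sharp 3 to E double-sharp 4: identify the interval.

A to E spans five letter names (A-B-C-D-E), so the interval is some kind of fifth.
The perfect fifth spans 7 semitones, and A##3 to E##4 is exactly 7 semitones — so this is a perfect fifth.

perfect fifth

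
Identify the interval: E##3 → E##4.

perfect octave

E to E is the same letter name, plus an octave — that makes it an octave of some quality.
E##3 to E##4 is 12 semitones, matching the perfect octave exactly, so the quality is perfect.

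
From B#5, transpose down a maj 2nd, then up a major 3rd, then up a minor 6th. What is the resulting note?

A#6

B#5 down a major second → A#5 (2 semitones).
A#5 up a major third → C##6 (4 semitones).
Up a minor sixth from C##6: A#6 (8 semitones up).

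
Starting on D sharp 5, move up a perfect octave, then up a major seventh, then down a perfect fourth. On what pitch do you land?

G double-sharp 6

A perfect octave up from D#5 is D#6.
D#6 up a major seventh → C##7 (11 semitones).
A perfect fourth down from C##7 is G##6.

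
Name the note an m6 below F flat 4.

A flat 3

Counting six letter names down from F lands on A.
A minor sixth is 8 semitones; 8 semitones down from Fb4 gives Ab3.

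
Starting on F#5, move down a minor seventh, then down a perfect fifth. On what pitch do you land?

C#4

Down a minor seventh from F#5: G#4 (10 semitones down).
Down a perfect fifth from G#4: C#4 (7 semitones down).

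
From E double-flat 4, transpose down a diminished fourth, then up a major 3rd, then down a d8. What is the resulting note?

D sharp 3

A diminished fourth down from Ebb4 is Bb3.
Up a major third from Bb3: D4 (4 semitones up).
Down a diminished octave from D4: D#3 (11 semitones down).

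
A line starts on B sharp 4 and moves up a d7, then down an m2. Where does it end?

G sharp 5

A diminished seventh up from B#4 is A5.
A5 down a minor second → G#5 (1 semitone).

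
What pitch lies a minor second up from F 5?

G-flat 5

Two letter names up from F: G.
Moving 1 semitone up from F5 (the size of a minor second) reaches Gb5.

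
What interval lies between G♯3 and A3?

minor second

G to A spans two letter names (G-A): a second.
At 1 semitone, G#3→A3 falls one short of a major second: minor.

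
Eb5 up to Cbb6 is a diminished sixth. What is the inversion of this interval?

Inverted interval numbers add to nine, so a sixth pairs with a third (6 + 3 = 9).
And diminished becomes augmented under inversion, so we get an augmented third.

A3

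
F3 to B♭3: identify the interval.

perfect 4th

F to B spans four letter names (F-G-A-B) — that makes it a fourth of some quality.
Counting semitones, F3→Bb3 is 5, which is the perfect fourth.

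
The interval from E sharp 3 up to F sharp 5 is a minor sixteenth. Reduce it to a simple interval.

minor 2nd

Subtracting seven from the interval number removes an octave: 16 − 14 = 2.
So a minor sixteenth is 2 octaves plus a minor second. The quality is unchanged.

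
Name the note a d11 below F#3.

C##2

The eleventh's letter: F down four letter names plus an octave → C.
A diminished eleventh spans 16 semitones, so from F#3 the target pitch is C##2.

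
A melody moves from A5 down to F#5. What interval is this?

m3

Descending from A5 to F#5 is the same interval as ascending F#5 to A5.
F to A spans three letter names (F-G-A), so the interval is some kind of third.
At 3 semitones, F#5→A5 falls one short of a major third: minor.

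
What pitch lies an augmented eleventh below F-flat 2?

The eleventh's letter: F down four letter names plus an octave → C.
Moving 18 semitones down from Fb2 (the size of an augmented eleventh) reaches Cbb1.

C-double-flat 1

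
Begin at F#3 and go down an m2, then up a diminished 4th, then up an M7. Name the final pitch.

G#4

Down a minor second from F#3: E#3 (1 semitone down).
A diminished fourth up from E#3 is A3.
Up a major seventh from A3: G#4 (11 semitones up).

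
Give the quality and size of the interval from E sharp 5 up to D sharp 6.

minor seventh

E to D spans seven letter names (E-F-G-A-B-C-D), so the interval is some kind of seventh.
E#5 to D#6 is 10 semitones, a half step short of the major seventh (11), so this is minor.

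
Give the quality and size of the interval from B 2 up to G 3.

m6

B to G spans six letter names (B-C-D-E-F-G), so the interval is some kind of sixth.
At 8 semitones, B2→G3 falls one short of a major sixth: minor.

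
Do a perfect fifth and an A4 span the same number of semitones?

No

7 semitones (perfect fifth) vs 6 semitones (augmented fourth): not equal.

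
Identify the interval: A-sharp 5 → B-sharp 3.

Descending from A#5 to B#3 is the same interval as ascending B#3 to A#5.
B to A spans seven letter names (B-C-D-E-F-G-A), plus an octave — that makes it a fourteenth of some quality.
B#3 to A#5 is 22 semitones, a half step short of the major fourteenth (23), so this is minor.
(Equivalently, a compound minor seventh: a minor seventh plus an octave.)

minor 14th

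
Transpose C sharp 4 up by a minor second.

D 4

The second takes the letter from C up to D.
A minor second spans 1 semitone, so from C#4 the target pitch is D4.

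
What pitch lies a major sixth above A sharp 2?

Counting six letter names up from A lands on F.
A major sixth is 9 semitones; 9 semitones up from A#2 gives F##3.

F double-sharp 3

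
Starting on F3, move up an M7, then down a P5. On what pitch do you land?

A3

Up a major seventh from F3: E4 (11 semitones up).
A perfect fifth down from E4 is A3.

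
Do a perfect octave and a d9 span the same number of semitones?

Yes

Both span 12 semitones: a perfect octave and a diminished ninth are the same chromatic distance.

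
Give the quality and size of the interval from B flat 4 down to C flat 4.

Descending from Bb4 to Cb4 is the same interval as ascending Cb4 to Bb4.
C to B spans seven letter names (C-D-E-F-G-A-B) — that makes it a seventh of some quality.
Counting semitones, Cb4→Bb4 is 11, which is the major seventh.

major 7th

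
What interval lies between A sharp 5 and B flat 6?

d9

A to B spans two letter names (A-B), plus an octave, so the interval is some kind of ninth.
The major ninth is 14 semitones; here we have 12, two semitones narrower: diminished.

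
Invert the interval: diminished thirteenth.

First reduce the compound diminished thirteenth to its simple form, a diminished sixth.
Inverted interval numbers add to nine, so a sixth pairs with a third (6 + 3 = 9).
The quality also flips — diminished becomes augmented — giving an augmented third.

augmented third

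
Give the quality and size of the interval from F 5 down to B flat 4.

perfect 5th

Descending from F5 to Bb4 is the same interval as ascending Bb4 to F5.
B to F spans five letter names (B-C-D-E-F) — that makes it a fifth of some quality.
Counting semitones, Bb4→F5 is 7, which is the perfect fifth.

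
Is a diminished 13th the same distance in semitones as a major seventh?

A diminished thirteenth spans 19 semitones; a major seventh spans 11 semitones. They differ by 8.

No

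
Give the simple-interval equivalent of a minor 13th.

Each octave removed subtracts seven from the number: 13 − 7 = 6.
That makes a minor thirteenth a compound minor sixth — an octave plus a minor sixth.

minor 6th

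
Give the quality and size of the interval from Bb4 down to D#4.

Descending from Bb4 to D#4 is the same interval as ascending D#4 to Bb4.
D to B spans six letter names (D-E-F-G-A-B), so the interval is some kind of sixth.
The major sixth is 9 semitones; here we have 7, two semitones narrower: diminished.

diminished 6th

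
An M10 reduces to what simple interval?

Each octave removed subtracts seven from the number: 10 − 7 = 3.
So a major tenth is an octave plus a major third. The quality is unchanged.

M3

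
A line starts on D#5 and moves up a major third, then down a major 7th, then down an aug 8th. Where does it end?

A major third up from D#5 is F##5.
A major seventh down from F##5 is G#4.
An augmented octave down from G#4 is G3.

G3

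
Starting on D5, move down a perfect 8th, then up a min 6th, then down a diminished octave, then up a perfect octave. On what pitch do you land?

B4

Down a perfect octave from D5: D4 (12 semitones down).
A minor sixth up from D4 is Bb4.
A diminished octave down from Bb4 is B3.
B3 up a perfect octave → B4 (12 semitones).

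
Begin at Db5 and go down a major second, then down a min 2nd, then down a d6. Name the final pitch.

A major second down from Db5 is Cb5.
Down a minor second from Cb5: Bb4 (1 semitone down).
Bb4 down a diminished sixth → D#4 (7 semitones).

D#4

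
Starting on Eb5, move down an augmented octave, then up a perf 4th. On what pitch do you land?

Eb5 down an augmented octave → Ebb4 (13 semitones).
Ebb4 up a perfect fourth → Abb4 (5 semitones).

Abb4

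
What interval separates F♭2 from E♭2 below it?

minor 2nd

Descending from Fb2 to Eb2 is the same interval as ascending Eb2 to Fb2.
E to F spans two letter names (E-F) — that makes it a second of some quality.
At 1 semitone, Eb2→Fb2 falls one short of a major second: minor.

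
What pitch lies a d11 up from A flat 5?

Counting four letter names plus an octave up from A lands on D.
Moving 16 semitones up from Ab5 (the size of a diminished eleventh) reaches Dbb7.

D double-flat 7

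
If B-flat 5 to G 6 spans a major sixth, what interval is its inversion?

The rule of nine gives the new number: 9 − 6 = 3, so a sixth becomes a third.
And major becomes minor under inversion, so we get a minor third.

minor 3rd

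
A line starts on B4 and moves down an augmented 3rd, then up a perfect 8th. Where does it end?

B4 down an augmented third → Gb4 (5 semitones).
A perfect octave up from Gb4 is Gb5.

Gb5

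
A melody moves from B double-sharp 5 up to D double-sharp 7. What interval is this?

B to D spans three letter names (B-C-D), plus an octave, so the interval is some kind of tenth.
A major tenth would be 16 semitones, but B##5 to D##7 is 15 — one semitone narrower, making it a minor tenth.
(Equivalently, a compound minor third: a minor third plus an octave.)

minor 10th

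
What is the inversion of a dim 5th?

The rule of nine gives the new number: 9 − 5 = 4, so a fifth becomes a fourth.
And diminished becomes augmented under inversion, so we get an augmented fourth.

augmented fourth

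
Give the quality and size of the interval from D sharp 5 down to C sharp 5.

major 2nd

Descending from D#5 to C#5 is the same interval as ascending C#5 to D#5.
C to D spans two letter names (C-D): a second.
The major second spans 2 semitones, and C#5 to D#5 is exactly 2 semitones — so this is a major second.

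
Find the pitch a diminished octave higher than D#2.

An octave keeps the letter name D, an octave up from D.
Moving 11 semitones up from D#2 (the size of a diminished octave) reaches D3.

D3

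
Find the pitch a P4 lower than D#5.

A#4

Counting four letter names down from D lands on A.
Moving 5 semitones down from D#5 (the size of a perfect fourth) reaches A#4.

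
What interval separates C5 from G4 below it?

Descending from C5 to G4 is the same interval as ascending G4 to C5.
G to C spans four letter names (G-A-B-C) — that makes it a fourth of some quality.
Counting semitones, G4→C5 is 5, which is the perfect fourth.

perfect fourth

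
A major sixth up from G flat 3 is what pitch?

The sixth takes the letter from G up to E.
A major sixth spans 9 semitones, so from Gb3 the target pitch is Eb4.

E flat 4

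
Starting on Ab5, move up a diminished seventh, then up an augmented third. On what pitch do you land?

A diminished seventh up from Ab5 is Gbb6.
An augmented third up from Gbb6 is Bb6.

Bb6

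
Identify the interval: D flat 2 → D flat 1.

P8

Descending from Db2 to Db1 is the same interval as ascending Db1 to Db2.
D to D is the same letter name, plus an octave: an octave.
The perfect octave spans 12 semitones, and Db1 to Db2 is exactly 12 semitones — so this is a perfect octave.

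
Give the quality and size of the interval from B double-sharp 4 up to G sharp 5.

B to G spans six letter names (B-C-D-E-F-G): a sixth.
The major sixth is 9 semitones; here we have 7, two semitones narrower: diminished.

diminished 6th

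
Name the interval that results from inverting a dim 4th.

augmented fifth

The rule of nine gives the new number: 9 − 4 = 5, so a fourth becomes a fifth.
Quality inverts too: diminished becomes augmented. That makes the inversion an augmented fifth.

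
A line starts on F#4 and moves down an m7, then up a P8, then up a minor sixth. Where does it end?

E5

F#4 down a minor seventh → G#3 (10 semitones).
G#3 up a perfect octave → G#4 (12 semitones).
Up a minor sixth from G#4: E5 (8 semitones up).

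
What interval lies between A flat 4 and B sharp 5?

A to B spans two letter names (A-B), plus an octave, so the interval is some kind of ninth.
Ab4 to B#5 spans 16 semitones — two semitones wider than the major ninth (14) — giving a doubly augmented ninth.
(Equivalently, a compound doubly augmented second: a doubly augmented second plus an octave.)

doubly augmented ninth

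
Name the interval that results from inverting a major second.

minor 7th

Interval numbers invert to sum to nine: 2 + 7 = 9, so a second inverts to a seventh.
The quality also flips — major becomes minor — giving a minor seventh.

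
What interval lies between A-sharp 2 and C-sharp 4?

A to C spans three letter names (A-B-C), plus an octave, so the interval is some kind of tenth.
A major tenth would be 16 semitones, but A#2 to C#4 is 15 — one semitone narrower, making it a minor tenth.
(Equivalently, a compound minor third: a minor third plus an octave.)

minor 10th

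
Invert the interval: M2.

minor 7th

Interval numbers invert to sum to nine: 2 + 7 = 9, so a second inverts to a seventh.
The quality also flips — major becomes minor — giving a minor seventh.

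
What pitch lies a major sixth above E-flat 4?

Six letter names up from E: C.
Moving 9 semitones up from Eb4 (the size of a major sixth) reaches C5.

C 5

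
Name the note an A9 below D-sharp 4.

C 3

Two letters down from D (plus an octave) reaches C.
Moving 15 semitones down from D#4 (the size of an augmented ninth) reaches C3.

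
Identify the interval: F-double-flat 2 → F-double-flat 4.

perfect fifteenth

F to F is the same letter name, plus 2 octaves, so the interval is some kind of fifteenth.
The perfect fifteenth spans 24 semitones, and Fbb2 to Fbb4 is exactly 24 semitones — so this is a perfect fifteenth.
(Equivalently, a compound perfect octave: a perfect octave plus an octave.)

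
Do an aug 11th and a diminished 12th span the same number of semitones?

Yes

An augmented eleventh = 18 semitones = a diminished twelfth; enharmonically equal.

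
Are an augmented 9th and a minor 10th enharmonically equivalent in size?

An augmented ninth spans 15 semitones, and a minor tenth also spans 15 semitones — they're enharmonic.

Yes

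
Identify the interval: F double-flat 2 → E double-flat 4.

major fourteenth

F to E spans seven letter names (F-G-A-B-C-D-E), plus an octave: a fourteenth.
Fbb2 to Ebb4 is 23 semitones, matching the major fourteenth exactly, so the quality is major.
(Equivalently, a compound major seventh: a major seventh plus an octave.)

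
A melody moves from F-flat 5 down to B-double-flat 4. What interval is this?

Descending from Fb5 to Bbb4 is the same interval as ascending Bbb4 to Fb5.
B to F spans five letter names (B-C-D-E-F): a fifth.
Counting semitones, Bbb4→Fb5 is 7, which is the perfect fifth.

P5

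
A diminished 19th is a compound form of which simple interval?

diminished fifth

Each octave removed subtracts seven from the number: 19 − 14 = 5.
So a diminished nineteenth is 2 octaves plus a diminished fifth. The quality is unchanged.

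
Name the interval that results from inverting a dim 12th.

A4

First reduce the compound diminished twelfth to its simple form, a diminished fifth.
Inverted interval numbers add to nine, so a fifth pairs with a fourth (5 + 4 = 9).
And diminished becomes augmented under inversion, so we get an augmented fourth.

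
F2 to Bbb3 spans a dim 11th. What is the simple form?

Take out an octave (7 from the number): 11 − 7 = 4.
So a diminished eleventh is an octave plus a diminished fourth. The quality is unchanged.

diminished fourth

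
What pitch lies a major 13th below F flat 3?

Counting six letter names plus an octave down from F lands on A.
A major thirteenth spans 21 semitones, so from Fb3 the target pitch is Abb1.

A double-flat 1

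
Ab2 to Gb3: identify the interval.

minor 7th

A to G spans seven letter names (A-B-C-D-E-F-G), so the interval is some kind of seventh.
A major seventh would be 11 semitones, but Ab2 to Gb3 is 10 — one semitone narrower, making it a minor seventh.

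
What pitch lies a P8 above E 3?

E 4

For an octave the letter name doesn't change: still E, an octave up.
A perfect octave spans 12 semitones, so from E3 the target pitch is E4.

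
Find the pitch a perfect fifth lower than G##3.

Five letter names down from G: C.
A perfect fifth is 7 semitones; 7 semitones down from G##3 gives C##3.

C##3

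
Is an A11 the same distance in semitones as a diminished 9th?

An augmented eleventh is 18 semitones but a diminished ninth is 12 semitones — different sizes.

No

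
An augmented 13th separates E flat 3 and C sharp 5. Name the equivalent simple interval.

Each octave removed subtracts seven from the number: 13 − 7 = 6.
So an augmented thirteenth is an octave plus an augmented sixth. The quality is unchanged.

A6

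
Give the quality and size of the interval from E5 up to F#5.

major second

E to F spans two letter names (E-F), so the interval is some kind of second.
The major second spans 2 semitones, and E5 to F#5 is exactly 2 semitones — so this is a major second.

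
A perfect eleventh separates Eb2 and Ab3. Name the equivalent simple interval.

Subtracting seven from the interval number removes an octave: 11 − 7 = 4.
That makes a perfect eleventh a compound perfect fourth — an octave plus a perfect fourth.

perfect 4th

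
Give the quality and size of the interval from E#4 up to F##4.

E to F spans two letter names (E-F): a second.
Counting semitones, E#4→F##4 is 2, which is the major second.

major 2nd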